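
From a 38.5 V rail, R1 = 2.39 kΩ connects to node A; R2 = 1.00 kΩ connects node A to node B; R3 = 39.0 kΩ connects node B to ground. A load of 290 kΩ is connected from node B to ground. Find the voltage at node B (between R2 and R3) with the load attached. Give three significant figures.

At node B, R3 is in parallel with the load: R3‖R_L = 34.38 kΩ.
Below node A the resistance is R2 + (R3‖R_L) = 35.38 kΩ, so V_A = 38.5 × 35.38/37.77 = 36.06 V.
Then V_B = V_A × (R3‖R_L)/(R2 + R3‖R_L) = 36.06 × 34.38/35.38 = 35.0 V.

V ≈ 35.0 V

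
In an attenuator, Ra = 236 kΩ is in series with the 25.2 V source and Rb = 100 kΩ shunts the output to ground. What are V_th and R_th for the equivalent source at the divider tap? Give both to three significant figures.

V_th is the open-circuit tap voltage: 25.2 × 100/(236 + 100) = 7.50 V.
With the supply zeroed, Ra and Rb appear in parallel from the tap: R_th = Ra‖Rb = (236 × 100)/336.0 = 70.2 kΩ.

V_th = 7.50 V, R_th = 70.2 kΩ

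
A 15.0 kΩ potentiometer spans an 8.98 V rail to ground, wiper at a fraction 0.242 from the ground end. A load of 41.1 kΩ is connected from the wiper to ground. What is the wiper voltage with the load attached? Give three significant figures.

The wiper splits the pot into (1−α)R = 11.37 kΩ above and αR = 3.630 kΩ below.
Lower section ‖ load = 3.335 kΩ.
V_wiper = 8.98 × 3.335/(11.37 + 3.335) = 2.04 V.

V ≈ 2.04 V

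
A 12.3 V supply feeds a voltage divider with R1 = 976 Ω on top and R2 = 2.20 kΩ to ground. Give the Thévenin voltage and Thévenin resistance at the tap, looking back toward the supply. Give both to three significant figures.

V_th = 8.52 V, R_th = 676 Ω

V_th is the open-circuit tap voltage: 12.3 × 2200/(976 + 2200) = 8.52 V.
With the supply zeroed, R1 and R2 appear in parallel from the tap: R_th = R1‖R2 = (976 × 2200)/3176 = 676 Ω.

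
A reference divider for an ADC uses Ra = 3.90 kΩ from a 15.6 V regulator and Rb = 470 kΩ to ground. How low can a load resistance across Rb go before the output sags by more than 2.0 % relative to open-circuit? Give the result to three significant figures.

R_L(min) ≈ 190 kΩ

Output resistance R_th = Ra‖Rb = (3.90 × 470)/473.9 = 3.868 kΩ.
The fractional drop is R_th/(R_th + R_L); requiring this ≤ 0.0200 gives R_L ≥ R_th(1/0.0200 − 1) = 3.868 × 49.00 = 190 kΩ.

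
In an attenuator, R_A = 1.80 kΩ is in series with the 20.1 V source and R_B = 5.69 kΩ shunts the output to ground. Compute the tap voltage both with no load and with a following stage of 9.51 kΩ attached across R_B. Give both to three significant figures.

Open-circuit: V = 20.1 × 5.69/(1.80 + 5.69) = 15.3 V.
With the load, R_B becomes R_B‖R_L = 3.560 kΩ, so V = 20.1 × 3.560/5.360 = 13.3 V.

Unloaded: 15.3 V; loaded: 13.3 V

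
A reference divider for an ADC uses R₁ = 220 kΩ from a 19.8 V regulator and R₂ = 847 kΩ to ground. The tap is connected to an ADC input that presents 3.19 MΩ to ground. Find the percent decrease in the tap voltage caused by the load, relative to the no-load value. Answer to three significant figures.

The divider's output (Thévenin) resistance is R₁‖R₂ = 174.6 kΩ.
Fractional drop under load = R_th/(R_th + R_L) = 174.6 / (174.6 + 3190) = 0.05190.
So the output falls by 5.19 %.

5.19 %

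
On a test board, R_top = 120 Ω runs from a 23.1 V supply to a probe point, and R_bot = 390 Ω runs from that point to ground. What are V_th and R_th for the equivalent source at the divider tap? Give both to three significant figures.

V_th is the open-circuit tap voltage: 23.1 × 390/(120 + 390) = 17.7 V.
With the supply zeroed, R_top and R_bot appear in parallel from the tap: R_th = R_top‖R_bot = (120 × 390)/510.0 = 91.8 Ω.

V_th = 17.7 V, R_th = 91.8 Ω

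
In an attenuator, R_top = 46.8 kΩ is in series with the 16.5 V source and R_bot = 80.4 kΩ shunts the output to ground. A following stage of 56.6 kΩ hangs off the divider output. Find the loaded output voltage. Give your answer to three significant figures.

V_out ≈ 6.85 V

The load sits in parallel with R_bot: R_bot‖R_L = (80.4 × 56.6) / (80.4 + 56.6) = 33.22 kΩ.
V_out = 16.5 × 33.22 / (46.8 + 33.22) = 16.5 × 33.22/80.02 = 6.85 V.
(Unloaded it would have been 10.4 V.)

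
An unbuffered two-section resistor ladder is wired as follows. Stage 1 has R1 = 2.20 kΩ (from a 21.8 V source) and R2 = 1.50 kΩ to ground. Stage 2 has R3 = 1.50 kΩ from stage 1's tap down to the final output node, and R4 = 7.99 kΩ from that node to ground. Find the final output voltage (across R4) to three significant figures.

V_out ≈ 6.80 V

Stage 2 presents R3+R4 = 9.490 kΩ as a load on stage 1's tap.
Stage 1's lower leg becomes R2‖(R3+R4) = 1.295 kΩ, so V_mid = 21.8 × 1.295/3.495 = 8.079 V.
Stage 2 is itself unloaded: V_out = V_mid × R4/(R3+R4) = 8.079 × 7.99/9.490 = 6.80 V.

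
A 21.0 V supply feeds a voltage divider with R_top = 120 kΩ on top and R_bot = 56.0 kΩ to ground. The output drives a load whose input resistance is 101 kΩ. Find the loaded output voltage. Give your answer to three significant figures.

The load sits in parallel with R_bot: R_bot‖R_L = (56.0 × 101) / (56.0 + 101) = 36.03 kΩ.
V_out = 21.0 × 36.03 / (120 + 36.03) = 21.0 × 36.03/156.0 = 4.85 V.
(Unloaded it would have been 6.68 V.)

V_out ≈ 4.85 V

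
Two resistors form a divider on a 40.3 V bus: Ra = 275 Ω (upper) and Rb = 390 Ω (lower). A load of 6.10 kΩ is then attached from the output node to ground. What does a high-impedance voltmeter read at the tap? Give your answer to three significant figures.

The load sits in parallel with Rb: Rb‖R_L = (390 × 6100) / (390 + 6100) = 366.6 Ω.
V_out = 40.3 × 366.6 / (275 + 366.6) = 40.3 × 366.6/641.6 = 23.0 V.
(Unloaded it would have been 23.6 V.)

V_out ≈ 23.0 V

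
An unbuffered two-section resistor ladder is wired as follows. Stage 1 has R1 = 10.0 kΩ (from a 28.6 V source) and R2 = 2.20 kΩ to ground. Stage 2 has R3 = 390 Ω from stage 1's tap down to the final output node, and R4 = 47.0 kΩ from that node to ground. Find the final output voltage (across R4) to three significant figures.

Stage 2 presents R3+R4 = 47390 Ω as a load on stage 1's tap.
Stage 1's lower leg becomes R2‖(R3+R4) = 2102 Ω, so V_mid = 28.6 × 2102/12100 = 4.968 V.
Stage 2 is itself unloaded: V_out = V_mid × R4/(R3+R4) = 4.968 × 47000/47390 = 4.93 V.

V_out ≈ 4.93 V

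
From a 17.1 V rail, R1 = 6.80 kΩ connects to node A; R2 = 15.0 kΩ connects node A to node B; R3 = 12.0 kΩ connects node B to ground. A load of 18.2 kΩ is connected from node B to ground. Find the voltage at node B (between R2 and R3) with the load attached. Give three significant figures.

At node B, R3 is in parallel with the load: R3‖R_L = 7.232 kΩ.
Below node A the resistance is R2 + (R3‖R_L) = 22.23 kΩ, so V_A = 17.1 × 22.23/29.03 = 13.09 V.
Then V_B = V_A × (R3‖R_L)/(R2 + R3‖R_L) = 13.09 × 7.232/22.23 = 4.26 V.

V ≈ 4.26 V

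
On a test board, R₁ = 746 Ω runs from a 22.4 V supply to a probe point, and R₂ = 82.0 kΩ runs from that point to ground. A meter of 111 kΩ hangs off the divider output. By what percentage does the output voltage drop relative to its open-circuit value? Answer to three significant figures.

The divider's output (Thévenin) resistance is R₁‖R₂ = 739.3 Ω.
Fractional drop under load = R_th/(R_th + R_L) = 739.3 / (739.3 + 111000) = 0.006616.
So the output falls by 0.662 %.

0.662 %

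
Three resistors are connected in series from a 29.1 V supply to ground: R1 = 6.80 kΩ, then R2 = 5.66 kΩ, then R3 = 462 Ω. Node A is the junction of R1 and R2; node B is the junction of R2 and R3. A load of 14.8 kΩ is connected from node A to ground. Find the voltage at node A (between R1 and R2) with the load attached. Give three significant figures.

V ≈ 11.3 V

Below node A the series string R2+R3 = 6122 Ω sits in parallel with the 14800 Ω load: 4331 Ω.
V_A = 29.1 × 4331/(6800 + 4331) = 11.3 V.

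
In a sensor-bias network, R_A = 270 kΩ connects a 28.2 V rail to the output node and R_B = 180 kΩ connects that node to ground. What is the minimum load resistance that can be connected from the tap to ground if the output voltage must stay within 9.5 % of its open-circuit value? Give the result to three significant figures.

Output resistance R_th = R_A‖R_B = (270 × 180)/450.0 = 108.0 kΩ.
The fractional drop is R_th/(R_th + R_L); requiring this ≤ 0.0950 gives R_L ≥ R_th(1/0.0950 − 1) = 108.0 × 9.526 = 1.03 MΩ.

R_L(min) ≈ 1.03 MΩ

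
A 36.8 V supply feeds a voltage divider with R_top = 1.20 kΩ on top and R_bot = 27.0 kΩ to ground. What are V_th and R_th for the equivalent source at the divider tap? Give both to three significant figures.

V_th is the open-circuit tap voltage: 36.8 × 27.0/(1.20 + 27.0) = 35.2 V.
With the supply zeroed, R_top and R_bot appear in parallel from the tap: R_th = R_top‖R_bot = (1.20 × 27.0)/28.20 = 1.15 kΩ.

V_th = 35.2 V, R_th = 1.15 kΩ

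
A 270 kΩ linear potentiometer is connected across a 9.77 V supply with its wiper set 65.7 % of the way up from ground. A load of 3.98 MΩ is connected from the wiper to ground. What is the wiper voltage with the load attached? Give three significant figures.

The wiper splits the pot into (1−α)R = 92.61 kΩ above and αR = 177.4 kΩ below.
Lower section ‖ load = 169.8 kΩ.
V_wiper = 9.77 × 169.8/(92.61 + 169.8) = 6.32 V.

V ≈ 6.32 V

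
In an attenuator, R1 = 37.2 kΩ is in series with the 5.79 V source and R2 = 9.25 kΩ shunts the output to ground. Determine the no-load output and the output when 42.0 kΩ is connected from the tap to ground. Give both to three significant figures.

Open-circuit: V = 5.79 × 9.25/(37.2 + 9.25) = 1.15 V.
With the load, R2 becomes R2‖R_L = 7.580 kΩ, so V = 5.79 × 7.580/44.78 = 0.980 V.

Unloaded: 1.15 V; loaded: 0.980 V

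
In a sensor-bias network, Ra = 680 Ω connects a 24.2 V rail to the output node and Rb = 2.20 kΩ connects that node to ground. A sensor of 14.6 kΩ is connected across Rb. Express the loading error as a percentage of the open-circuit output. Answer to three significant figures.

3.44 %

The divider's output (Thévenin) resistance is Ra‖Rb = 519.4 Ω.
Fractional drop under load = R_th/(R_th + R_L) = 519.4 / (519.4 + 14600) = 0.03436.
So the output falls by 3.44 %.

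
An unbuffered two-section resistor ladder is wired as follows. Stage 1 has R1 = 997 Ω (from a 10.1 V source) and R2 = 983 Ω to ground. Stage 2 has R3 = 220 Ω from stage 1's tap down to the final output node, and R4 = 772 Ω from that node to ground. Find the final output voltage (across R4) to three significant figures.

V_out ≈ 2.60 V

Stage 2 presents R3+R4 = 992.0 Ω as a load on stage 1's tap.
Stage 1's lower leg becomes R2‖(R3+R4) = 493.7 Ω, so V_mid = 10.1 × 493.7/1491 = 3.345 V.
Stage 2 is itself unloaded: V_out = V_mid × R4/(R3+R4) = 3.345 × 772/992.0 = 2.60 V.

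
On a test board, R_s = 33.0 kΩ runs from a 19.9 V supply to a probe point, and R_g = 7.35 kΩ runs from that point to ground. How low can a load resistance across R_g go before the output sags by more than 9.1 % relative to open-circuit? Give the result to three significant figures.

R_L(min) ≈ 60.0 kΩ

Output resistance R_th = R_s‖R_g = (33.0 × 7.35)/40.35 = 6.011 kΩ.
The fractional drop is R_th/(R_th + R_L); requiring this ≤ 0.0910 gives R_L ≥ R_th(1/0.0910 − 1) = 6.011 × 9.989 = 60.0 kΩ.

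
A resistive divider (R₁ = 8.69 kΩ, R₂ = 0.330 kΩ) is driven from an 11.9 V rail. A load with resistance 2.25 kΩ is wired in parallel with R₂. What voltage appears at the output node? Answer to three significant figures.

V_out ≈ 0.381 V

The load sits in parallel with R₂: R₂‖R_L = (330 × 2250) / (330 + 2250) = 287.8 Ω.
V_out = 11.9 × 287.8 / (8690 + 287.8) = 11.9 × 287.8/8978 = 0.381 V.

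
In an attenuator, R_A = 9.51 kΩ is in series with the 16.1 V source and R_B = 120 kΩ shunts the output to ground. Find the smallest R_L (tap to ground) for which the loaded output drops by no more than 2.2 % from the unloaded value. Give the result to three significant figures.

R_L(min) ≈ 392 kΩ

Output resistance R_th = R_A‖R_B = (9.51 × 120)/129.5 = 8.812 kΩ.
The fractional drop is R_th/(R_th + R_L); requiring this ≤ 0.0220 gives R_L ≥ R_th(1/0.0220 − 1) = 8.812 × 44.45 = 392 kΩ.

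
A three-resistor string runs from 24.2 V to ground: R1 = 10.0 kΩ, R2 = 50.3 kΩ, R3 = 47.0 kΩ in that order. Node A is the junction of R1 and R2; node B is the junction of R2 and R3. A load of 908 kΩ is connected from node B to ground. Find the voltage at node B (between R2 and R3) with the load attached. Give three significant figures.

At node B, R3 is in parallel with the load: R3‖R_L = 44.69 kΩ.
Below node A the resistance is R2 + (R3‖R_L) = 94.99 kΩ, so V_A = 24.2 × 94.99/105.0 = 21.89 V.
Then V_B = V_A × (R3‖R_L)/(R2 + R3‖R_L) = 21.89 × 44.69/94.99 = 10.3 V.

V ≈ 10.3 V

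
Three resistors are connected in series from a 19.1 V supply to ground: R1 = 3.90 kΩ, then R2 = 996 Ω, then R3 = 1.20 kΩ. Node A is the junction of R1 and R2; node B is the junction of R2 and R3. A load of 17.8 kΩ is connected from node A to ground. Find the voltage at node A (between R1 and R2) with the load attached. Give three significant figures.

V ≈ 6.38 V

Below node A the series string R2+R3 = 2196 Ω sits in parallel with the 17800 Ω load: 1955 Ω.
V_A = 19.1 × 1955/(3900 + 1955) = 6.38 V.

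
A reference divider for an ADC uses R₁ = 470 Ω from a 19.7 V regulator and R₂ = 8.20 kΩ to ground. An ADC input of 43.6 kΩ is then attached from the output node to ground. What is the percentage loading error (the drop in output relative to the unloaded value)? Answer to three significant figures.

1.01 %

The divider's output (Thévenin) resistance is R₁‖R₂ = 444.5 Ω.
Fractional drop under load = R_th/(R_th + R_L) = 444.5 / (444.5 + 43600) = 0.01009.
So the output falls by 1.01 %.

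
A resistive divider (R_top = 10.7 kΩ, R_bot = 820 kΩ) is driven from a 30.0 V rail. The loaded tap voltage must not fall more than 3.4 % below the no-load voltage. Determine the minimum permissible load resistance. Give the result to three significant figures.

Output resistance R_th = R_top‖R_bot = (10.7 × 820)/830.7 = 10.56 kΩ.
The fractional drop is R_th/(R_th + R_L); requiring this ≤ 0.0340 gives R_L ≥ R_th(1/0.0340 − 1) = 10.56 × 28.41 = 300 kΩ.

R_L(min) ≈ 300 kΩ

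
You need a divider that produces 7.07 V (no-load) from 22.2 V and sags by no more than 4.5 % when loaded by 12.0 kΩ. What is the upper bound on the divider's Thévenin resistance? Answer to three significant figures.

Loading drop = R_th/(R_th + R_L) ≤ 0.0450, so R_th ≤ R_L · ε/(1−ε) = 12.0 kΩ × 0.0450/0.9550 = 565 Ω.
(Any R1, R2 with R2/(R1+R2) = 0.318 and R1‖R2 ≤ 565 Ω will meet the spec.)

R_th ≤ 565 Ω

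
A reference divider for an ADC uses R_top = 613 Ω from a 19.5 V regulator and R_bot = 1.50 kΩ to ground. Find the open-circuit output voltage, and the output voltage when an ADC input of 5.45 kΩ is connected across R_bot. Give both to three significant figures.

Open-circuit: V = 19.5 × 1500/(613 + 1500) = 13.8 V.
With the load, R_bot becomes R_bot‖R_L = 1176 Ω, so V = 19.5 × 1176/1789 = 12.8 V.

Unloaded: 13.8 V; loaded: 12.8 V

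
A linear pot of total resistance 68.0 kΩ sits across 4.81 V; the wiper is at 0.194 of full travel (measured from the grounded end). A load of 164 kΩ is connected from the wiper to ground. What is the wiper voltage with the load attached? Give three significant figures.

V ≈ 0.876 V

The wiper splits the pot into (1−α)R = 54.81 kΩ above and αR = 13.19 kΩ below.
Lower section ‖ load = 12.21 kΩ.
V_wiper = 4.81 × 12.21/(54.81 + 12.21) = 0.876 V.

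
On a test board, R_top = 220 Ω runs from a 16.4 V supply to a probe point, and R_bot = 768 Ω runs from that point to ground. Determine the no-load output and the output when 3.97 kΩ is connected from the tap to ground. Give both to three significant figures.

Open-circuit: V = 16.4 × 768/(220 + 768) = 12.7 V.
With the load, R_bot becomes R_bot‖R_L = 643.5 Ω, so V = 16.4 × 643.5/863.5 = 12.2 V.

Unloaded: 12.7 V; loaded: 12.2 V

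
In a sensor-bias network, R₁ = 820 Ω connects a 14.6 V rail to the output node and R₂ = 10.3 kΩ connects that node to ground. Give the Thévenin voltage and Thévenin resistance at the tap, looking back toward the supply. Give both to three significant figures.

V_th = 13.5 V, R_th = 760 Ω

V_th is the open-circuit tap voltage: 14.6 × 10300/(820 + 10300) = 13.5 V.
With the supply zeroed, R₁ and R₂ appear in parallel from the tap: R_th = R₁‖R₂ = (820 × 10300)/11120 = 760 Ω.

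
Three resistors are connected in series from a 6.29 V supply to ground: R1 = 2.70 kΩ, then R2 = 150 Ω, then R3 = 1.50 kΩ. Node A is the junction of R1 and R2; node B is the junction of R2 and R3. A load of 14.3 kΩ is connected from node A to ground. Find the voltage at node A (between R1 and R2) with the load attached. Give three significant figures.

Below node A the series string R2+R3 = 1650 Ω sits in parallel with the 14300 Ω load: 1479 Ω.
V_A = 6.29 × 1479/(2700 + 1479) = 2.23 V.

V ≈ 2.23 V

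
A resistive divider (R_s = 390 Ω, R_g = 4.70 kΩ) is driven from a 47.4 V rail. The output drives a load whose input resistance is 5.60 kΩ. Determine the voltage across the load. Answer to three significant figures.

V_out ≈ 41.1 V

The load sits in parallel with R_g: R_g‖R_L = (4700 × 5600) / (4700 + 5600) = 2555 Ω.
V_out = 47.4 × 2555 / (390 + 2555) = 47.4 × 2555/2945 = 41.1 V.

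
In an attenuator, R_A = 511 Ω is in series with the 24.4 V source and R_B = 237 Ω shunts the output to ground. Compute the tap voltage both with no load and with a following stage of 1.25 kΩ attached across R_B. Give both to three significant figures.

Open-circuit: V = 24.4 × 237/(511 + 237) = 7.73 V.
With the load, R_B becomes R_B‖R_L = 199.2 Ω, so V = 24.4 × 199.2/710.2 = 6.84 V.

Unloaded: 7.73 V; loaded: 6.84 V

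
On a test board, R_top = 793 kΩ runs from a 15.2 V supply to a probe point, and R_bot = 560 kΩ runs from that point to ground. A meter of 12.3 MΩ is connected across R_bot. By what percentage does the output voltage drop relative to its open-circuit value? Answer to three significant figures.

The divider's output (Thévenin) resistance is R_top‖R_bot = 328.2 kΩ.
Fractional drop under load = R_th/(R_th + R_L) = 328.2 / (328.2 + 12300) = 0.02599.
So the output falls by 2.60 %.

2.60 %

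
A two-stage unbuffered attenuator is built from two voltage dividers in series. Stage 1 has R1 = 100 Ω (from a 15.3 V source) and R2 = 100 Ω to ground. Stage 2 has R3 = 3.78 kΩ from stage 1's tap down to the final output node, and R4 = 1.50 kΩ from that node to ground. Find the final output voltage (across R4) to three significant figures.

Stage 2 presents R3+R4 = 5280 Ω as a load on stage 1's tap.
Stage 1's lower leg becomes R2‖(R3+R4) = 98.14 Ω, so V_mid = 15.3 × 98.14/198.1 = 7.578 V.
Stage 2 is itself unloaded: V_out = V_mid × R4/(R3+R4) = 7.578 × 1500/5280 = 2.15 V.

V_out ≈ 2.15 V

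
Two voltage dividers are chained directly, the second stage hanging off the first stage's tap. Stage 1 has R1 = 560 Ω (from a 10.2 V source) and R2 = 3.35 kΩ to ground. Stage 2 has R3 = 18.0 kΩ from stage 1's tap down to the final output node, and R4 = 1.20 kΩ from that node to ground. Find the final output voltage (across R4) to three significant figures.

V_out ≈ 0.533 V

Stage 2 presents R3+R4 = 19200 Ω as a load on stage 1's tap.
Stage 1's lower leg becomes R2‖(R3+R4) = 2852 Ω, so V_mid = 10.2 × 2852/3412 = 8.526 V.
Stage 2 is itself unloaded: V_out = V_mid × R4/(R3+R4) = 8.526 × 1200/19200 = 0.533 V.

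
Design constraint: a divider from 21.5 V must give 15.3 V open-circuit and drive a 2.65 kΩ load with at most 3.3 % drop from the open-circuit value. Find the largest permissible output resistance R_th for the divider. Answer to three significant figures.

R_th ≤ 90.4 Ω

Loading drop = R_th/(R_th + R_L) ≤ 0.0330, so R_th ≤ R_L · ε/(1−ε) = 2.65 kΩ × 0.0330/0.9670 = 90.4 Ω.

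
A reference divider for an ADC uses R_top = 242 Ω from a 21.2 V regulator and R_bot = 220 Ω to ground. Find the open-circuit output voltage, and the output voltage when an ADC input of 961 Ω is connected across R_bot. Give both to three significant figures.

Open-circuit: V = 21.2 × 220/(242 + 220) = 10.1 V.
With the load, R_bot becomes R_bot‖R_L = 179.0 Ω, so V = 21.2 × 179.0/421.0 = 9.01 V.

Unloaded: 10.1 V; loaded: 9.01 V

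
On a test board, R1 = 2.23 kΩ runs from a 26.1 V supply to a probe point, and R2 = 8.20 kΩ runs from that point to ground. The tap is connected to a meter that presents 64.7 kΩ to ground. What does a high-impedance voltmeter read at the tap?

V_out ≈ 20.0 V

The load sits in parallel with R2: R2‖R_L = (8.20 × 64.7) / (8.20 + 64.7) = 7.278 kΩ.
V_out = 26.1 × 7.278 / (2.23 + 7.278) = 26.1 × 7.278/9.508 = 20.0 V.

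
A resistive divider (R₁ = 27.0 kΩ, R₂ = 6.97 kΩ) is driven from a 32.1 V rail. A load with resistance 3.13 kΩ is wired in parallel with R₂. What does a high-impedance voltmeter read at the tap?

The load sits in parallel with R₂: R₂‖R_L = (6.97 × 3.13) / (6.97 + 3.13) = 2.160 kΩ.
V_out = 32.1 × 2.160 / (27.0 + 2.160) = 32.1 × 2.160/29.16 = 2.38 V.
(Unloaded it would have been 6.59 V.)

V_out ≈ 2.38 V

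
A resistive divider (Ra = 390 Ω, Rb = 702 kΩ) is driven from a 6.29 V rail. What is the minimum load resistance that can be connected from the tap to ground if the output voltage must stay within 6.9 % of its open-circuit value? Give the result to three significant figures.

R_L(min) ≈ 5.26 kΩ

Output resistance R_th = Ra‖Rb = (390 × 702000)/702400 = 389.8 Ω.
The fractional drop is R_th/(R_th + R_L); requiring this ≤ 0.0690 gives R_L ≥ R_th(1/0.0690 − 1) = 389.8 × 13.49 = 5.26 kΩ.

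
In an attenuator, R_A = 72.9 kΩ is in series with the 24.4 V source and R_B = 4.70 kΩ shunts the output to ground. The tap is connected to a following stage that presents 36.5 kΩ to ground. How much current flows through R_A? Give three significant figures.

I ≈ 0.317 mA

R_B‖R_L = 4.164 kΩ, so the source sees R_A + R_B‖R_L = 77.06 kΩ.
I = 24.4 V / 77.06 kΩ = 0.317 mA.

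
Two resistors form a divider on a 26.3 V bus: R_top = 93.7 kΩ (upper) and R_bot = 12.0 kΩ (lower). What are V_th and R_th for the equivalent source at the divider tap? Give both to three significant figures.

V_th is the open-circuit tap voltage: 26.3 × 12.0/(93.7 + 12.0) = 2.99 V.
With the supply zeroed, R_top and R_bot appear in parallel from the tap: R_th = R_top‖R_bot = (93.7 × 12.0)/105.7 = 10.6 kΩ.

V_th = 2.99 V, R_th = 10.6 kΩ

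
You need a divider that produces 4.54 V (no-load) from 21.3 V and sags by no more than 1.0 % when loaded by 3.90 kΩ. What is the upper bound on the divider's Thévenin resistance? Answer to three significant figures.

R_th ≤ 39.4 Ω

Loading drop = R_th/(R_th + R_L) ≤ 0.0100, so R_th ≤ R_L · ε/(1−ε) = 3.90 kΩ × 0.0100/0.9900 = 39.4 Ω.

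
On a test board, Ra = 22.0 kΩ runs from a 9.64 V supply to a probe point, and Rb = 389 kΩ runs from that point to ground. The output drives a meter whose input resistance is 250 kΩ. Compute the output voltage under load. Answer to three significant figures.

The load sits in parallel with Rb: Rb‖R_L = (389 × 250) / (389 + 250) = 152.2 kΩ.
V_out = 9.64 × 152.2 / (22.0 + 152.2) = 9.64 × 152.2/174.2 = 8.42 V.

V_out ≈ 8.42 V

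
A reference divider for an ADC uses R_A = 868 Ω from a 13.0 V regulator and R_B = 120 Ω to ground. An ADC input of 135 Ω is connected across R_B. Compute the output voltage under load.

V_out ≈ 0.887 V

The load sits in parallel with R_B: R_B‖R_L = (120 × 135) / (120 + 135) = 63.53 Ω.
V_out = 13.0 × 63.53 / (868 + 63.53) = 13.0 × 63.53/931.5 = 0.887 V.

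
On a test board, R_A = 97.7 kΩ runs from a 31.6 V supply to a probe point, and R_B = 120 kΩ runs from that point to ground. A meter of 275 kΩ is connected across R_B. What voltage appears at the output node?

V_out ≈ 14.6 V

The load sits in parallel with R_B: R_B‖R_L = (120 × 275) / (120 + 275) = 83.54 kΩ.
V_out = 31.6 × 83.54 / (97.7 + 83.54) = 31.6 × 83.54/181.2 = 14.6 V.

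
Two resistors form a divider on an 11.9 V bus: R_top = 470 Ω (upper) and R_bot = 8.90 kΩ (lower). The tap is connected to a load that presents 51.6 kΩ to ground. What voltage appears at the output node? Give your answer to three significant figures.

The load sits in parallel with R_bot: R_bot‖R_L = (8900 × 51600) / (8900 + 51600) = 7591 Ω.
V_out = 11.9 × 7591 / (470 + 7591) = 11.9 × 7591/8061 = 11.2 V.
(Unloaded it would have been 11.3 V.)

V_out ≈ 11.2 V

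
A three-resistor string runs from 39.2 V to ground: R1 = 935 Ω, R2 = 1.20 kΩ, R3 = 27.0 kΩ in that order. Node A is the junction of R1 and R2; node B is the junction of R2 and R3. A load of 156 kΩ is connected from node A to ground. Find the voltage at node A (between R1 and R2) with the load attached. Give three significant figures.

Below node A the series string R2+R3 = 28200 Ω sits in parallel with the 156000 Ω load: 23880 Ω.
V_A = 39.2 × 23880/(935 + 23880) = 37.7 V.

V ≈ 37.7 V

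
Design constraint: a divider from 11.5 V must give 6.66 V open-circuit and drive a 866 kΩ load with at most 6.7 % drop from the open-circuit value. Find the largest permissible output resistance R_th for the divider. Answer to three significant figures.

Loading drop = R_th/(R_th + R_L) ≤ 0.0670, so R_th ≤ R_L · ε/(1−ε) = 866 kΩ × 0.0670/0.9330 = 62.2 kΩ.

R_th ≤ 62.2 kΩ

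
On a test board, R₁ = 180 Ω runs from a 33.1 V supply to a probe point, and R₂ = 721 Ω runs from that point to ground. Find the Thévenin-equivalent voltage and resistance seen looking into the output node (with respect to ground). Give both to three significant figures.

V_th = 26.5 V, R_th = 144 Ω

V_th is the open-circuit tap voltage: 33.1 × 721/(180 + 721) = 26.5 V.
With the supply zeroed, R₁ and R₂ appear in parallel from the tap: R_th = R₁‖R₂ = (180 × 721)/901.0 = 144 Ω.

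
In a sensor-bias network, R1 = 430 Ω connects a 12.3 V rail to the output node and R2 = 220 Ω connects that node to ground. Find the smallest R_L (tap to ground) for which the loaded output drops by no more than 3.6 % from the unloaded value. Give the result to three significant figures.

R_L(min) ≈ 3.90 kΩ

Output resistance R_th = R1‖R2 = (430 × 220)/650.0 = 145.5 Ω.
The fractional drop is R_th/(R_th + R_L); requiring this ≤ 0.0360 gives R_L ≥ R_th(1/0.0360 − 1) = 145.5 × 26.78 = 3.90 kΩ.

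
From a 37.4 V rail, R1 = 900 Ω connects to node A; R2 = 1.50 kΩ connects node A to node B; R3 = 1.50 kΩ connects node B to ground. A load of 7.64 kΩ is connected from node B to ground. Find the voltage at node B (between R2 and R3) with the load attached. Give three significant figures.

At node B, R3 is in parallel with the load: R3‖R_L = 1254 Ω.
Below node A the resistance is R2 + (R3‖R_L) = 2754 Ω, so V_A = 37.4 × 2754/3654 = 28.19 V.
Then V_B = V_A × (R3‖R_L)/(R2 + R3‖R_L) = 28.19 × 1254/2754 = 12.8 V.

V ≈ 12.8 V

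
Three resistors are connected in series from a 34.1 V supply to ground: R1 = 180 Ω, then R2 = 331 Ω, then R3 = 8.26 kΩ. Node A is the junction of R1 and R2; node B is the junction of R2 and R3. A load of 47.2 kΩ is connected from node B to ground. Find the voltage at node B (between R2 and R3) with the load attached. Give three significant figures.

V ≈ 31.8 V

At node B, R3 is in parallel with the load: R3‖R_L = 7030 Ω.
Below node A the resistance is R2 + (R3‖R_L) = 7361 Ω, so V_A = 34.1 × 7361/7541 = 33.29 V.
Then V_B = V_A × (R3‖R_L)/(R2 + R3‖R_L) = 33.29 × 7030/7361 = 31.8 V.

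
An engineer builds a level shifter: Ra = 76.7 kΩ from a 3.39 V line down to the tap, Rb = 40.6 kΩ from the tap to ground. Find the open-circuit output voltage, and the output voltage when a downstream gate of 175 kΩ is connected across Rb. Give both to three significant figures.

Unloaded: 1.17 V; loaded: 1.02 V

Open-circuit: V = 3.39 × 40.6/(76.7 + 40.6) = 1.17 V.
With the load, Rb becomes Rb‖R_L = 32.95 kΩ, so V = 3.39 × 32.95/109.7 = 1.02 V.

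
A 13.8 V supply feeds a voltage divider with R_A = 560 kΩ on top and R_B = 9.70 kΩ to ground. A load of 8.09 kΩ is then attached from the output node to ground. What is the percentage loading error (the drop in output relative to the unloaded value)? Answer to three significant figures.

Unloaded V = 13.8 × 9.70/569.7 = 0.2350 V.
Loaded: R_B‖R_L = 4.411 kΩ, giving V = 13.8 × 4.411/564.4 = 0.1079 V.
Drop = (0.2350 − 0.1079) / 0.2350 = 54.1 %.

54.1 %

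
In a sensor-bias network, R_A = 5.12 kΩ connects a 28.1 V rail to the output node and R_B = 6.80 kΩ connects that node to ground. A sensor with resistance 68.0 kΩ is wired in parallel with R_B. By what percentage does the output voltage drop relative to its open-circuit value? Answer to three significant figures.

4.12 %

The divider's output (Thévenin) resistance is R_A‖R_B = 2.921 kΩ.
Fractional drop under load = R_th/(R_th + R_L) = 2.921 / (2.921 + 68.0) = 0.04118.
So the output falls by 4.12 %.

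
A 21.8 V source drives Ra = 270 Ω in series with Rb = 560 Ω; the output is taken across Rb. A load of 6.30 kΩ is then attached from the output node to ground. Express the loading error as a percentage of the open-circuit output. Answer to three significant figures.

The divider's output (Thévenin) resistance is Ra‖Rb = 182.2 Ω.
Fractional drop under load = R_th/(R_th + R_L) = 182.2 / (182.2 + 6300) = 0.02810.
So the output falls by 2.81 %.

2.81 %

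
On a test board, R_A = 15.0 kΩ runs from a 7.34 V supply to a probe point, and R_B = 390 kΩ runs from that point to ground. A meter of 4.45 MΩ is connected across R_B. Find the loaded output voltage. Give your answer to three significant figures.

The load sits in parallel with R_B: R_B‖R_L = (390 × 4450) / (390 + 4450) = 358.6 kΩ.
V_out = 7.34 × 358.6 / (15.0 + 358.6) = 7.34 × 358.6/373.6 = 7.05 V.
(Unloaded it would have been 7.07 V.)

V_out ≈ 7.05 V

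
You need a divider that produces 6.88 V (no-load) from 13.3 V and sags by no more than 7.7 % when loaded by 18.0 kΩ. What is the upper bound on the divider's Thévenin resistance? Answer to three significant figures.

Loading drop = R_th/(R_th + R_L) ≤ 0.0770, so R_th ≤ R_L · ε/(1−ε) = 18.0 kΩ × 0.0770/0.9230 = 1.50 kΩ.

R_th ≤ 1.50 kΩ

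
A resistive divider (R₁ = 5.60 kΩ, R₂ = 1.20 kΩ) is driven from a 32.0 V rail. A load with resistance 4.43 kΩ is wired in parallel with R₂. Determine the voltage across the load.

The load sits in parallel with R₂: R₂‖R_L = (1.20 × 4.43) / (1.20 + 4.43) = 0.9442 kΩ.
V_out = 32.0 × 0.9442 / (5.60 + 0.9442) = 32.0 × 0.9442/6.544 = 4.62 V.

V_out ≈ 4.62 V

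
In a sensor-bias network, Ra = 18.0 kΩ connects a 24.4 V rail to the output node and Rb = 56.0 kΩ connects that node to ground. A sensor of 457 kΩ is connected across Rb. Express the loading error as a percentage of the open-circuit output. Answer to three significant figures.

2.89 %

The divider's output (Thévenin) resistance is Ra‖Rb = 13.62 kΩ.
Fractional drop under load = R_th/(R_th + R_L) = 13.62 / (13.62 + 457) = 0.02894.
So the output falls by 2.89 %.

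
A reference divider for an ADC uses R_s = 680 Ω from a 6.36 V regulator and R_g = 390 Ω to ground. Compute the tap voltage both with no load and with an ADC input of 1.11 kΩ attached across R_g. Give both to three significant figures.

Open-circuit: V = 6.36 × 390/(680 + 390) = 2.32 V.
With the load, R_g becomes R_g‖R_L = 288.6 Ω, so V = 6.36 × 288.6/968.6 = 1.89 V.

Unloaded: 2.32 V; loaded: 1.89 V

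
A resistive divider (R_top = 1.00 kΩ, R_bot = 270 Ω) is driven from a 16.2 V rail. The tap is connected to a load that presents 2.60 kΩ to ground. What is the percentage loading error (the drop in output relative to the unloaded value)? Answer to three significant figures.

7.56 %

The divider's output (Thévenin) resistance is R_top‖R_bot = 212.6 Ω.
Fractional drop under load = R_th/(R_th + R_L) = 212.6 / (212.6 + 2600) = 0.07559.
So the output falls by 7.56 %.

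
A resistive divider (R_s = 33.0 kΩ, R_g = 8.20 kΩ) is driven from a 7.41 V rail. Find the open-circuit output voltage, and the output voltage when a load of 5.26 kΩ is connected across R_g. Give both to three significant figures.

Unloaded: 1.47 V; loaded: 0.656 V

Open-circuit: V = 7.41 × 8.20/(33.0 + 8.20) = 1.47 V.
With the load, R_g becomes R_g‖R_L = 3.204 kΩ, so V = 7.41 × 3.204/36.20 = 0.656 V.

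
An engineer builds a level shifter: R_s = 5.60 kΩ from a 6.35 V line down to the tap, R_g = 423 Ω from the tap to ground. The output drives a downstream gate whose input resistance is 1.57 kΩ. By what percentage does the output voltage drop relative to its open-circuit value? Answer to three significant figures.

The divider's output (Thévenin) resistance is R_s‖R_g = 393.3 Ω.
Fractional drop under load = R_th/(R_th + R_L) = 393.3 / (393.3 + 1570) = 0.2003.
So the output falls by 20.0 %.

20.0 %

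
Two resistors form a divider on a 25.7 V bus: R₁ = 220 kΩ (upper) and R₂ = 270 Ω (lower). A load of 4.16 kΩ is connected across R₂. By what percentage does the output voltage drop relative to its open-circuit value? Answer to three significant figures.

6.09 %

The divider's output (Thévenin) resistance is R₁‖R₂ = 269.7 Ω.
Fractional drop under load = R_th/(R_th + R_L) = 269.7 / (269.7 + 4160) = 0.06088.
So the output falls by 6.09 %.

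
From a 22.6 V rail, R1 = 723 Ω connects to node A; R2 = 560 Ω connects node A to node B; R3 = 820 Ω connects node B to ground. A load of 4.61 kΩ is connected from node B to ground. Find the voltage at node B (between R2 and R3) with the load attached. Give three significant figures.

V ≈ 7.95 V

At node B, R3 is in parallel with the load: R3‖R_L = 696.2 Ω.
Below node A the resistance is R2 + (R3‖R_L) = 1256 Ω, so V_A = 22.6 × 1256/1979 = 14.34 V.
Then V_B = V_A × (R3‖R_L)/(R2 + R3‖R_L) = 14.34 × 696.2/1256 = 7.95 V.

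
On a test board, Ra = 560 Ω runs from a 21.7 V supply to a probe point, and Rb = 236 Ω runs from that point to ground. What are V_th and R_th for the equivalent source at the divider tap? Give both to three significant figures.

V_th = 6.43 V, R_th = 166 Ω

V_th is the open-circuit tap voltage: 21.7 × 236/(560 + 236) = 6.43 V.
With the supply zeroed, Ra and Rb appear in parallel from the tap: R_th = Ra‖Rb = (560 × 236)/796.0 = 166 Ω.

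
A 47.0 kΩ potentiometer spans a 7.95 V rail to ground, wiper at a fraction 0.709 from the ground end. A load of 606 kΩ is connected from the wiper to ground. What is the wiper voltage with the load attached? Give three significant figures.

V ≈ 5.55 V

The wiper splits the pot into (1−α)R = 13.68 kΩ above and αR = 33.32 kΩ below.
Lower section ‖ load = 31.59 kΩ.
V_wiper = 7.95 × 31.59/(13.68 + 31.59) = 5.55 V.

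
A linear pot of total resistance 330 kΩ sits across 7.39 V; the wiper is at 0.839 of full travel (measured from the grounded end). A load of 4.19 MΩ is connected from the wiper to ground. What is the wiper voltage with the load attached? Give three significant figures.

The wiper splits the pot into (1−α)R = 53.13 kΩ above and αR = 276.9 kΩ below.
Lower section ‖ load = 259.7 kΩ.
V_wiper = 7.39 × 259.7/(53.13 + 259.7) = 6.13 V.

V ≈ 6.13 V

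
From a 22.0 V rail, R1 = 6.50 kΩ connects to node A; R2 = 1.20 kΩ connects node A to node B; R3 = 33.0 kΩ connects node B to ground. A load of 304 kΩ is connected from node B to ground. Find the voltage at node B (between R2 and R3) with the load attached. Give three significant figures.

At node B, R3 is in parallel with the load: R3‖R_L = 29.77 kΩ.
Below node A the resistance is R2 + (R3‖R_L) = 30.97 kΩ, so V_A = 22.0 × 30.97/37.47 = 18.18 V.
Then V_B = V_A × (R3‖R_L)/(R2 + R3‖R_L) = 18.18 × 29.77/30.97 = 17.5 V.

V ≈ 17.5 V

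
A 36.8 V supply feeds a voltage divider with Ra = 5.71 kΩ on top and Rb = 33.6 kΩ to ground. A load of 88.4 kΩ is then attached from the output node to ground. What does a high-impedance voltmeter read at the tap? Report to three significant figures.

The load sits in parallel with Rb: Rb‖R_L = (33.6 × 88.4) / (33.6 + 88.4) = 24.35 kΩ.
V_out = 36.8 × 24.35 / (5.71 + 24.35) = 36.8 × 24.35/30.06 = 29.8 V.

V_out ≈ 29.8 V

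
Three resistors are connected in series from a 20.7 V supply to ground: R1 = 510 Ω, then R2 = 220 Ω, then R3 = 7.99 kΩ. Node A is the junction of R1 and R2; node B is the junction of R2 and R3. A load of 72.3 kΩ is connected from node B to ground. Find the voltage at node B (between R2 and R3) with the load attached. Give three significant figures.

At node B, R3 is in parallel with the load: R3‖R_L = 7195 Ω.
Below node A the resistance is R2 + (R3‖R_L) = 7415 Ω, so V_A = 20.7 × 7415/7925 = 19.37 V.
Then V_B = V_A × (R3‖R_L)/(R2 + R3‖R_L) = 19.37 × 7195/7415 = 18.8 V.

V ≈ 18.8 V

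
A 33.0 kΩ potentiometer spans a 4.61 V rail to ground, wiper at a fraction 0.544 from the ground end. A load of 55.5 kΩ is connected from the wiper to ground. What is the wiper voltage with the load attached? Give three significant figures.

V ≈ 2.19 V

The wiper splits the pot into (1−α)R = 15.05 kΩ above and αR = 17.95 kΩ below.
Lower section ‖ load = 13.56 kΩ.
V_wiper = 4.61 × 13.56/(15.05 + 13.56) = 2.19 V.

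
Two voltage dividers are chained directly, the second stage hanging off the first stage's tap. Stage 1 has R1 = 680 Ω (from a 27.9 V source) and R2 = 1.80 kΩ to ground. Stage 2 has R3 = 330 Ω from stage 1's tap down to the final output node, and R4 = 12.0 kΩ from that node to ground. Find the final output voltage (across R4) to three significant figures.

V_out ≈ 18.9 V

Stage 2 presents R3+R4 = 12330 Ω as a load on stage 1's tap.
Stage 1's lower leg becomes R2‖(R3+R4) = 1571 Ω, so V_mid = 27.9 × 1571/2251 = 19.47 V.
Stage 2 is itself unloaded: V_out = V_mid × R4/(R3+R4) = 19.47 × 12000/12330 = 18.9 V.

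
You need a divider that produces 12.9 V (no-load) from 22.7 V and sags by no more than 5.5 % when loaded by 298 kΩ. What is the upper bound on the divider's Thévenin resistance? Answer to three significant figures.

Loading drop = R_th/(R_th + R_L) ≤ 0.0550, so R_th ≤ R_L · ε/(1−ε) = 298 kΩ × 0.0550/0.9450 = 17.3 kΩ.
(Any R1, R2 with R2/(R1+R2) = 0.568 and R1‖R2 ≤ 17.3 kΩ will meet the spec.)

R_th ≤ 17.3 kΩ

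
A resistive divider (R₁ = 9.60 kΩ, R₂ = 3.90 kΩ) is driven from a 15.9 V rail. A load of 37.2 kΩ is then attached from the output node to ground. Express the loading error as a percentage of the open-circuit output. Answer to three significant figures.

6.94 %

The divider's output (Thévenin) resistance is R₁‖R₂ = 2.773 kΩ.
Fractional drop under load = R_th/(R_th + R_L) = 2.773 / (2.773 + 37.2) = 0.06938.
So the output falls by 6.94 %.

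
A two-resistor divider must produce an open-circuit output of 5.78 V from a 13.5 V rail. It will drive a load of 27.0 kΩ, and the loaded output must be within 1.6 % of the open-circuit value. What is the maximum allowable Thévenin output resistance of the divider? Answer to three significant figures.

Loading drop = R_th/(R_th + R_L) ≤ 0.0160, so R_th ≤ R_L · ε/(1−ε) = 27.0 kΩ × 0.0160/0.9840 = 439 Ω.

R_th ≤ 439 Ω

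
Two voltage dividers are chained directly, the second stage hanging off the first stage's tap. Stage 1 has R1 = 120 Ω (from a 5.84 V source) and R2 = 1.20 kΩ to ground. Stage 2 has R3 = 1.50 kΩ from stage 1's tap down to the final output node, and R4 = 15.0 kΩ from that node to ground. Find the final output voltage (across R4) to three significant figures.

V_out ≈ 4.79 V

Stage 2 presents R3+R4 = 16500 Ω as a load on stage 1's tap.
Stage 1's lower leg becomes R2‖(R3+R4) = 1119 Ω, so V_mid = 5.84 × 1119/1239 = 5.274 V.
Stage 2 is itself unloaded: V_out = V_mid × R4/(R3+R4) = 5.274 × 15000/16500 = 4.79 V.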